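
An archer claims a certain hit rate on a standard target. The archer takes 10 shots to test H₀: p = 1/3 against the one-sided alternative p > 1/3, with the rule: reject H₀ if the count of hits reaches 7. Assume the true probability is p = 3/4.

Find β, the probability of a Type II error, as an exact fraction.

58753/262144

Under the alternative p = 3/4, S ~ Binomial(10, 3/4); β is the probability the test does not reject, P(S < 7).
Adding the binomial probabilities P(S=0)+…+P(S=6) at p = 3/4 gives 58753/262144.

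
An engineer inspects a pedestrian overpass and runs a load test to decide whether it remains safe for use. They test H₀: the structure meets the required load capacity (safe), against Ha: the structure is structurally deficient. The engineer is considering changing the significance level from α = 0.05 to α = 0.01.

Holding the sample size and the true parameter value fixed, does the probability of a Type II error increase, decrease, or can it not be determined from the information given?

It increases.

A smaller α moves the rejection region further into the tail. With the alternative true, more outcomes now fall outside the rejection region, so failing to reject becomes more likely.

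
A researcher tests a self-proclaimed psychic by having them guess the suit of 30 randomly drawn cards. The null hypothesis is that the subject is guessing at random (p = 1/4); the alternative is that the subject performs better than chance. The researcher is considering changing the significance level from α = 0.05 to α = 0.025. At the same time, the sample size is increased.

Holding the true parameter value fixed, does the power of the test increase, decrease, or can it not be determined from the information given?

Cannot be determined from the information given.

The first change alone would make β increase; the second alone would make β decrease. Which effect dominates depends on the magnitudes, which are not given.
Since power = 1 − β, the effect on power is likewise indeterminate.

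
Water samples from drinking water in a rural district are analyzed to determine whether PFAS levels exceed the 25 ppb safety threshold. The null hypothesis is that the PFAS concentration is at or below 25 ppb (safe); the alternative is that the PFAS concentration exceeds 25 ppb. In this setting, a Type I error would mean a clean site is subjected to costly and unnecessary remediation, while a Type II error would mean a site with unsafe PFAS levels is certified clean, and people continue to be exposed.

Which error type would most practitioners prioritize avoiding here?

Type II error

The Type II consequence (a site with unsafe PFAS levels is certified clean, and people continue to be exposed) is more severe than the Type I consequence (a clean site is subjected to costly and unnecessary remediation).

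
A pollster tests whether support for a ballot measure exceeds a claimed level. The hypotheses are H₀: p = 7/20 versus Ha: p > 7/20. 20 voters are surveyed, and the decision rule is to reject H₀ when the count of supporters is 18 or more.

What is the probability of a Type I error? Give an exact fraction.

55331865643399146571/104857600000000000000000000

α = P(reject H₀ | H₀ true) = P(Y ≥ 18 | p = 7/20), with Y ~ Binomial(20, 7/20).
P(Y ≥ 18) = Σ_{j=18}^{20} C(20,j)·(7/20)^j·(13/20)^{20-j} = 55331865643399146571/104857600000000000000000000.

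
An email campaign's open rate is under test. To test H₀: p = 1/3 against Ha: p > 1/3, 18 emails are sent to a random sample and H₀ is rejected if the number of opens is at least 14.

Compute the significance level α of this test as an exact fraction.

56137/387420489

The Type I error probability is α = P(K ≥ 14) computed under H₀, where K ~ Binomial(18, 1/3).
P(K ≥ 14) = Σ_{j=14}^{18} C(18,j)·(1/3)^j·(2/3)^{18-j} = 56137/387420489.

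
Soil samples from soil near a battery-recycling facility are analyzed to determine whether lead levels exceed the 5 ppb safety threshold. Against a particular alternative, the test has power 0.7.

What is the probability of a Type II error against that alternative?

0.3

Power = 1 − β, so β = 1 − 0.7 = 0.3.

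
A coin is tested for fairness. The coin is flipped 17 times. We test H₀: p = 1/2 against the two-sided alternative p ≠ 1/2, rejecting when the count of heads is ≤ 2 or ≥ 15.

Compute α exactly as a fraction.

Under H₀, X ~ Binomial(17, 1/2); α is the probability of landing in either tail, P(X ≤ 2) + P(X ≥ 15).
Each tail has probability (1 + 17 + 136)/131072; doubling gives α = 308/131072 = 77/32768.

77/32768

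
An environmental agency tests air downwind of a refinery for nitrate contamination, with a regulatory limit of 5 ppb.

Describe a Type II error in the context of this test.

With the conventional null hypothesis that the nitrate concentration is at or below 5 ppb (safe):
A Type II error is failing to reject H₀ when H₀ is false.
Here that means certifying the site as safe when actually the nitrate concentration exceeds 5 ppb.

A Type II error would mean concluding that the nitrate concentration is at or below 5 ppb (safe) (or at least failing to establish that the nitrate concentration exceeds 5 ppb) when in fact the nitrate concentration exceeds 5 ppb.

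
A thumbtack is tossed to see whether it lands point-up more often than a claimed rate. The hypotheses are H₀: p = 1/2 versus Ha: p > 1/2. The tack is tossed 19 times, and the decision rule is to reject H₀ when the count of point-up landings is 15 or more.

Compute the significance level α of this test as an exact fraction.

Under H₀, X ~ Binomial(19, 1/2), and α = P(X ≥ 15).
P(X ≥ 15) = [C(19,15) + C(19,16) + C(19,17) + C(19,18) + C(19,19)] / 2^19 = (3876 + 969 + 171 + 19 + 1) / 524288 = 5036/524288 = 1259/131072.

1259/131072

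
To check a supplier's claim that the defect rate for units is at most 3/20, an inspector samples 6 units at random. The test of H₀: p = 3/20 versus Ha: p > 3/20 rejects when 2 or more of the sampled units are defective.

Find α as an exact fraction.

2861001/12800000

The significance level is the probability, assuming p = 3/20, of seeing 2 or more defectives in 6 draws.
Via the complement, α = 1 − Σ_{j=0}^{1} C(6,j)(3/20)^j(17/20)^{6-j} = 2861001/12800000.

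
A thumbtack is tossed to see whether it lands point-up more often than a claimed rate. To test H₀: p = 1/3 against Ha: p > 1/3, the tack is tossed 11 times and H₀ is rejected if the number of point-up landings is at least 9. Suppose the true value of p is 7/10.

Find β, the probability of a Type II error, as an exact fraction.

A Type II error is failing to reject when Ha holds: with p = 7/10, β = P(S ≤ 8).
Summing C(11,j)·(7/10)^j·(3/10)^{11-j} for j = 0..8 gives 2749038183/4000000000.

2749038183/4000000000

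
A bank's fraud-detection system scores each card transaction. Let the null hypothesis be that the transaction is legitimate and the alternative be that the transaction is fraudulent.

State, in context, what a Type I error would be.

A Type I error would mean concluding that the transaction is fraudulent when in fact the transaction is legitimate.

A Type I error is rejecting H₀ when H₀ is true.
Here that means blocking the transaction and freezing the card when actually the transaction is legitimate.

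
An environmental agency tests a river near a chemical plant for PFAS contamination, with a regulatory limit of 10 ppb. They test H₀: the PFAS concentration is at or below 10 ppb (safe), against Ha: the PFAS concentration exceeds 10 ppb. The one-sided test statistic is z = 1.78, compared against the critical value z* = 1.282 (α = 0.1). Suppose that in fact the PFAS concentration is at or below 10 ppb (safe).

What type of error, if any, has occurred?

Since z = 1.78 > z* = 1.282, H₀ is rejected.
H₀ is true (actually the PFAS concentration is at or below 10 ppb (safe)).
Rejecting a true H₀ is a Type I error.

Type I error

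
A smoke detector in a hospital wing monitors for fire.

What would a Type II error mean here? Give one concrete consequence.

A Type II error would mean concluding that there is no fire (or at least failing to establish that there is a fire) when in fact there is a fire. Consequence: a real fire goes undetected.

With the conventional null hypothesis that there is no fire:
A Type II error is failing to reject H₀ when H₀ is false.
Here that means remaining silent when actually there is a fire.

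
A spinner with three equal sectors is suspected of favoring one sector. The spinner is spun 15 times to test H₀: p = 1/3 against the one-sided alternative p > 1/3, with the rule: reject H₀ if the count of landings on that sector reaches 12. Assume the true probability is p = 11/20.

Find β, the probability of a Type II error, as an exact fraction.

Under the alternative p = 11/20, X ~ Binomial(15, 11/20); β is the probability the test does not reject, P(X < 12).
Adding the binomial probabilities P(X=0)+…+P(X=11) at p = 11/20 gives 7844484964274060391/8192000000000000000.

7844484964274060391/8192000000000000000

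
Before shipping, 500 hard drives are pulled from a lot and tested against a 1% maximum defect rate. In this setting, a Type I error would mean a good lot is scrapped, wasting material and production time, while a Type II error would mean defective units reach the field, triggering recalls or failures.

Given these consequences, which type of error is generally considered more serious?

Type II error

The Type II consequence (defective units reach the field, triggering recalls or failures) is more severe than the Type I consequence (a good lot is scrapped, wasting material and production time).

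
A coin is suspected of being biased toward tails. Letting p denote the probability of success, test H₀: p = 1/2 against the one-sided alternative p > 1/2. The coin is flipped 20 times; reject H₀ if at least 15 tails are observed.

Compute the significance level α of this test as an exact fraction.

Under H₀, S ~ Binomial(20, 1/2), and α = P(S ≥ 15).
That's C(20,15) + C(20,16) + C(20,17) + C(20,18) + C(20,19) + C(20,20) over 2^20, i.e. (15504 + 4845 + 1140 + 190 + 20 + 1)/1048576 = 21700/1048576 = 5425/262144.

5425/262144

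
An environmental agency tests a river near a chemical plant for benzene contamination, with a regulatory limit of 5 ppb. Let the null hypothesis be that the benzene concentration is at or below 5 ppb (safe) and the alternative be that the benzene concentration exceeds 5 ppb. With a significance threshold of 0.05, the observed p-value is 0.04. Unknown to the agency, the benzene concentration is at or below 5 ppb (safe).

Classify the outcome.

Type I error

Since p = 0.04 < α = 0.05, H₀ is rejected.
H₀ is true (actually the benzene concentration is at or below 5 ppb (safe)).
Rejecting a true H₀ is a Type I error.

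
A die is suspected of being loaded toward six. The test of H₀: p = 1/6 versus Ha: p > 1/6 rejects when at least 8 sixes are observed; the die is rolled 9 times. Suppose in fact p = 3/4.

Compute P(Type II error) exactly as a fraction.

Under the alternative p = 3/4, X ~ Binomial(9, 3/4); β is the probability the test does not reject, P(X < 8).
Equivalently, β = 1 − P(X ≥ 8) = 45853/65536.

45853/65536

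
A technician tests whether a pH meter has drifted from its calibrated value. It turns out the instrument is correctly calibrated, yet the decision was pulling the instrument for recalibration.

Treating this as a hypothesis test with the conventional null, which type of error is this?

The null hypothesis here is that the instrument is correctly calibrated.
'Pulling the instrument for recalibration' corresponds to rejecting H₀.
H₀ was rejected but H₀ is true — a Type I error (false positive).

Type I error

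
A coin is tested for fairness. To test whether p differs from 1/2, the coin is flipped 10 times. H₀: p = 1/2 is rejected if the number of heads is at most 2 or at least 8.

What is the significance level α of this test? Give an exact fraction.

7/64

Under H₀, K ~ Binomial(10, 1/2); α is the probability of landing in either tail, P(K ≤ 2) + P(K ≥ 8).
The two tails are symmetric, so α = 2·(1 + 10 + 45)/2^10 = 112/1024 = 7/64.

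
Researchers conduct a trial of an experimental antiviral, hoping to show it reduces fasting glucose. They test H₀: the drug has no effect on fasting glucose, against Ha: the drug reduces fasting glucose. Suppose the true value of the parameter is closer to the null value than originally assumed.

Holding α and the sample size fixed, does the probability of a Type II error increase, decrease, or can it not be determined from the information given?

It increases.

A smaller true effect puts the Ha sampling distribution closer to H₀, so more of it falls in the non-rejection region.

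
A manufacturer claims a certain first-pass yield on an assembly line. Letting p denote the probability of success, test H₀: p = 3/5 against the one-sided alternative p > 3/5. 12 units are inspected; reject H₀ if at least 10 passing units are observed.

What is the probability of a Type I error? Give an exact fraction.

The Type I error probability is α = P(K ≥ 10) computed under H₀, where K ~ Binomial(12, 3/5).
Summing C(12,j)(3/5)^j(2/5)^{12−j} for j = 10,…,12 gives 4074381/48828125.

4074381/48828125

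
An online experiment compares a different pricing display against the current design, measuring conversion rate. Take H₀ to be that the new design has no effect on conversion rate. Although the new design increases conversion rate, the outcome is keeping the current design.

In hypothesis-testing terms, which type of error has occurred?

Type II error

'Keeping the current design' corresponds to failing to reject H₀.
H₀ was not rejected but H₀ is false — a Type II error (false negative).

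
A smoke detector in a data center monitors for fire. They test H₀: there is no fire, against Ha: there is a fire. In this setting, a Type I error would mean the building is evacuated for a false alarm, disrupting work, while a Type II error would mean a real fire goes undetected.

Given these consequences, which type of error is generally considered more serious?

The Type II consequence (a real fire goes undetected) is more severe than the Type I consequence (the building is evacuated for a false alarm, disrupting work).

Type II error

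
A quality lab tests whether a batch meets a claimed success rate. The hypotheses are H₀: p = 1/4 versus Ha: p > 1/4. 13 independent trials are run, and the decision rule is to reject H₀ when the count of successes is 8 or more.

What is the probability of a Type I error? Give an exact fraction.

23695/4194304

α = P(reject H₀ | H₀ true) = P(Y ≥ 8 | p = 1/4), with Y ~ Binomial(13, 1/4).
Adding the binomial terms for j = 8 through 13 with p = 1/4 yields 23695/4194304.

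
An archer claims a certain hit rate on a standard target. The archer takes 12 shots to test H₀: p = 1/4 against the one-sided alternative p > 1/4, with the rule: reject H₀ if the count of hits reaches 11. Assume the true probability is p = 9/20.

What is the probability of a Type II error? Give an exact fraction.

A Type II error is failing to reject when Ha holds: with p = 9/20, β = P(Y ≤ 10).
Adding the binomial probabilities P(Y=0)+…+P(Y=10) at p = 9/20 gives 4091575270595131/4096000000000000.

4091575270595131/4096000000000000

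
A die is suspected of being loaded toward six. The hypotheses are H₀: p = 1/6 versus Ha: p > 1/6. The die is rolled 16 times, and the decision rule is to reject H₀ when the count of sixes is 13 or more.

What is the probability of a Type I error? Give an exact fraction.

73081/2821109907456

The Type I error probability is α = P(S ≥ 13) computed under H₀, where S ~ Binomial(16, 1/6).
Adding the binomial terms for j = 13 through 16 with p = 1/6 yields 73081/2821109907456.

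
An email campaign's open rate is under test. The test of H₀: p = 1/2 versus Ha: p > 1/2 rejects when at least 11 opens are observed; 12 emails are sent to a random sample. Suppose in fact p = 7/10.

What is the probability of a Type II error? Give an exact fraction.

β = P(fail to reject H₀ | Ha true) = P(K ≤ 10 | p = 7/10), K ~ Binomial(12, 7/10).
Summing C(12,j)·(7/10)^j·(3/10)^{12-j} for j = 0..10 gives 914974950051/1000000000000.

914974950051/1000000000000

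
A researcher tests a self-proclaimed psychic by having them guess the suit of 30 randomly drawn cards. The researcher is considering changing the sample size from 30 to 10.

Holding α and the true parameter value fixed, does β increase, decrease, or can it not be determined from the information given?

It increases.

With less data the test statistic is noisier; under Ha, more outcomes land inside the acceptance region.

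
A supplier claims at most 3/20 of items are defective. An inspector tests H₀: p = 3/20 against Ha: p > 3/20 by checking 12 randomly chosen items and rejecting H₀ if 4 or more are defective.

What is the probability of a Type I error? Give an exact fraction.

α = P(reject H₀ | H₀ true) = P(X ≥ 4 | p = 3/20), X ~ Binomial(12, 3/20).
Via the complement, α = 1 − Σ_{j=0}^{3} C(12,j)(3/20)^j(17/20)^{12-j} = 75535426487313/819200000000000.

75535426487313/819200000000000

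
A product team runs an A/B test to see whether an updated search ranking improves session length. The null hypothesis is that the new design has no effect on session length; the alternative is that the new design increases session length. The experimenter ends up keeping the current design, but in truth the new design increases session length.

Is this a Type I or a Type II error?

'Keeping the current design' corresponds to failing to reject H₀.
H₀ was not rejected but H₀ is false — a Type II error (false negative).

Type II error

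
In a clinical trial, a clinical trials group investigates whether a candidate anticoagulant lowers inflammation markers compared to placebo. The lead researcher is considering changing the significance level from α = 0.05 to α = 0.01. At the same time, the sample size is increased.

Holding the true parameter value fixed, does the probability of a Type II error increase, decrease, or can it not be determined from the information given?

The first change alone would make β increase; the second alone would make β decrease. Which effect dominates depends on the magnitudes, which are not given.

Cannot be determined from the information given.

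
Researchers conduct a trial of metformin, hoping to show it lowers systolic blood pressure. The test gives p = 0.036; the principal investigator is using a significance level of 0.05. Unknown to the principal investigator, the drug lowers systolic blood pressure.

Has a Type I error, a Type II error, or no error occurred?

No error — this is a correct decision.

The conventional null hypothesis is that the drug has no effect on systolic blood pressure.
Since p = 0.036 < α = 0.05, H₀ is rejected.
H₀ is false (actually the drug lowers systolic blood pressure).
The decision matches the true state — no error.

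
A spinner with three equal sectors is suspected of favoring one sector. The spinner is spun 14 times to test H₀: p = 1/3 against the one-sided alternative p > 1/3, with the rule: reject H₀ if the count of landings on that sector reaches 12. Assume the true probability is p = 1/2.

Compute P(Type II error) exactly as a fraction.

β = P(fail to reject H₀ | Ha true) = P(K ≤ 11 | p = 1/2), K ~ Binomial(14, 1/2).
Adding the binomial probabilities P(K=0)+…+P(K=11) at p = 1/2 gives 8139/8192.

8139/8192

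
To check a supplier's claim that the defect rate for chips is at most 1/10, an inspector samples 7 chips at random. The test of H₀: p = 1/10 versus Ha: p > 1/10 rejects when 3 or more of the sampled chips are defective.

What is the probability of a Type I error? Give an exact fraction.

α = P(reject H₀ | H₀ true) = P(X ≥ 3 | p = 1/10), X ~ Binomial(7, 1/10).
Via the complement, α = 1 − Σ_{j=0}^{2} C(7,j)(1/10)^j(9/10)^{7-j} = 51383/2000000.

51383/2000000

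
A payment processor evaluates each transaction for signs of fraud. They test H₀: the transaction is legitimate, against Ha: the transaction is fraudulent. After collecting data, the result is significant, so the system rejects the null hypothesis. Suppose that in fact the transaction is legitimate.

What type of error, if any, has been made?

H₀ was rejected, but H₀ is actually true.
Rejecting a true null hypothesis is a Type I error (false positive).

Type I error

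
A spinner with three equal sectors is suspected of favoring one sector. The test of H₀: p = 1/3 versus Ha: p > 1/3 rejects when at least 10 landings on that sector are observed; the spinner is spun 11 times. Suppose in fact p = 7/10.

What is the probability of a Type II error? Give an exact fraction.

2217524751/2500000000

Under the alternative p = 7/10, S ~ Binomial(11, 7/10); β is the probability the test does not reject, P(S < 10).
Adding the binomial probabilities P(S=0)+…+P(S=9) at p = 7/10 gives 2217524751/2500000000.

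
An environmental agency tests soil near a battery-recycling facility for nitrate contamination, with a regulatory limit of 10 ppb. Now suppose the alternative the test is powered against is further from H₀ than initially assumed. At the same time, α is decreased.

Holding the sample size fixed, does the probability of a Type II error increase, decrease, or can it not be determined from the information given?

The first change alone would make β decrease; the second alone would make β increase. Which effect dominates depends on the magnitudes, which are not given.

Cannot be determined from the information given.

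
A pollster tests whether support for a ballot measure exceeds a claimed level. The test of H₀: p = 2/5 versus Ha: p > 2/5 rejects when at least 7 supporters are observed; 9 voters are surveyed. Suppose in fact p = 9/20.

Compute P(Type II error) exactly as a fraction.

Under the alternative p = 9/20, K ~ Binomial(9, 9/20); β is the probability the test does not reject, P(K < 7).
Equivalently, β = 1 − P(K ≥ 7) = 30407271323/32000000000.

30407271323/32000000000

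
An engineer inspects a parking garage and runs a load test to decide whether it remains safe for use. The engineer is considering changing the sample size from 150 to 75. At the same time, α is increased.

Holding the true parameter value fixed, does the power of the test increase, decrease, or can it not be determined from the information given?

The first change alone would make β increase; the second alone would make β decrease. Which effect dominates depends on the magnitudes, which are not given.
Since power = 1 − β, the effect on power is likewise indeterminate.

Cannot be determined from the information given.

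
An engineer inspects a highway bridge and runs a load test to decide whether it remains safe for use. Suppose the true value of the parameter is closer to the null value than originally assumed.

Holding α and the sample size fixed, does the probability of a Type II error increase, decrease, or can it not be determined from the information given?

When the true parameter is near the null value, the test has a harder time distinguishing Ha from H₀.

It increases.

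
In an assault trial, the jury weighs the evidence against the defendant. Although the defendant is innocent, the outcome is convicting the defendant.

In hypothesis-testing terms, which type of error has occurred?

The null hypothesis here is that the defendant is innocent.
'Convicting the defendant' corresponds to rejecting H₀.
H₀ was rejected but H₀ is true — a Type I error (false positive).

Type I error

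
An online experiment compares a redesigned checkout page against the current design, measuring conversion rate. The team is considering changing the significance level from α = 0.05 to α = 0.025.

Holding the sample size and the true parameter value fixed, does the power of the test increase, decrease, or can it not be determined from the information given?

Lowering α raises the bar for rejection; under Ha, the test now fails to reject on outcomes it previously would have rejected.
Since power = 1 − β and β increases, power decreases.

It decreases.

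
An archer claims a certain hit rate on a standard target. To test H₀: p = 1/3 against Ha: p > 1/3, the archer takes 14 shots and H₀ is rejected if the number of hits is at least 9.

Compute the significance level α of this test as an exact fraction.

9265/531441

α = P(reject H₀ | H₀ true) = P(K ≥ 9 | p = 1/3), with K ~ Binomial(14, 1/3).
Adding the binomial terms for j = 9 through 14 with p = 1/3 yields 9265/531441.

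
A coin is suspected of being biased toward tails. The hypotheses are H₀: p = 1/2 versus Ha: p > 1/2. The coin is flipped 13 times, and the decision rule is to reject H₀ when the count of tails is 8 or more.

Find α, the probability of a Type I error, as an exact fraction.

Under H₀, X ~ Binomial(13, 1/2), and α = P(X ≥ 8).
P(X ≥ 8) = [C(13,8) + C(13,9) + C(13,10) + C(13,11) + C(13,12) + C(13,13)] / 2^13 = (1287 + 715 + 286 + 78 + 13 + 1) / 8192 = 2380/8192 = 595/2048.

595/2048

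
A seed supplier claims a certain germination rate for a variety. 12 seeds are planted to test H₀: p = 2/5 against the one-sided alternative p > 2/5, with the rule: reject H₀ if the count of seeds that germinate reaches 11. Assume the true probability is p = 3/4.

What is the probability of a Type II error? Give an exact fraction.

14120011/16777216

A Type II error is failing to reject when Ha holds: with p = 3/4, β = P(S ≤ 10).
Adding the binomial probabilities P(S=0)+…+P(S=10) at p = 3/4 gives 14120011/16777216.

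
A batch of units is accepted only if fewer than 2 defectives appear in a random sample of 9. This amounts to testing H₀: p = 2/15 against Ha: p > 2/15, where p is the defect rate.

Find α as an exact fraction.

13155707024/38443359375

α = P(reject H₀ | H₀ true) = P(Y ≥ 2 | p = 2/15), Y ~ Binomial(9, 2/15).
Computing the lower-tail complement: 1 − 25287652351/38443359375 = 13155707024/38443359375.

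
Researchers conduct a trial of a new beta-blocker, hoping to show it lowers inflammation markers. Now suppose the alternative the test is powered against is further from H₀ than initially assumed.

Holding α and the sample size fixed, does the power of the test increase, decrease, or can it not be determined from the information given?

It increases.

The further the true parameter sits from the null value, the more of the Ha sampling distribution falls in the rejection region.
Since power = 1 − β and β decreases, power increases.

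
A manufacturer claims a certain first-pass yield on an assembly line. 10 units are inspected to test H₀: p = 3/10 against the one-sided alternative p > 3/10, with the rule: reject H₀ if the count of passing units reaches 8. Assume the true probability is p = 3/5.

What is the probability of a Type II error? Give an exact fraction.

8131936/9765625

β = P(fail to reject H₀ | Ha true) = P(S ≤ 7 | p = 3/5), S ~ Binomial(10, 3/5).
Adding the binomial probabilities P(S=0)+…+P(S=7) at p = 3/5 gives 8131936/9765625.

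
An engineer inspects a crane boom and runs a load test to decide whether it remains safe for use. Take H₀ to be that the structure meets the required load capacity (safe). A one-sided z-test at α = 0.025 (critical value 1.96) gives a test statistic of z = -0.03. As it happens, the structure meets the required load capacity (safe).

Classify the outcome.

Since z = -0.03 ≤ z* = 1.96, H₀ is not rejected.
H₀ is true (actually the structure meets the required load capacity (safe)).
The decision matches the true state — no error.

No error (correct decision).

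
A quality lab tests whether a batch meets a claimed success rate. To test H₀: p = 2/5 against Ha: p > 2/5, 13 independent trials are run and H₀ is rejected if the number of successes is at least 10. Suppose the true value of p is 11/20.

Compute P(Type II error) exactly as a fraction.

β = P(fail to reject H₀ | Ha true) = P(Y ≤ 9 | p = 11/20), Y ~ Binomial(13, 11/20).
Equivalently, β = 1 − P(Y ≥ 10) = 1857697115702463/2048000000000000.

1857697115702463/2048000000000000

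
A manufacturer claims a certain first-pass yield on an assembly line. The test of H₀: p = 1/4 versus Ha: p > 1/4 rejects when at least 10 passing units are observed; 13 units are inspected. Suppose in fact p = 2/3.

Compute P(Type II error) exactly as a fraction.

1080275/1594323

Under the alternative p = 2/3, Y ~ Binomial(13, 2/3); β is the probability the test does not reject, P(Y < 10).
Adding the binomial probabilities P(Y=0)+…+P(Y=9) at p = 2/3 gives 1080275/1594323.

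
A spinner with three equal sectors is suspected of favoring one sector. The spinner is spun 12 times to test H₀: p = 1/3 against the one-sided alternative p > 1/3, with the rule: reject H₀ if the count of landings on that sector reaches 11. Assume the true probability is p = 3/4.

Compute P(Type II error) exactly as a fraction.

14120011/16777216

β = P(fail to reject H₀ | Ha true) = P(X ≤ 10 | p = 3/4), X ~ Binomial(12, 3/4).
Summing C(12,j)·(3/4)^j·(1/4)^{12-j} for j = 0..10 gives 14120011/16777216.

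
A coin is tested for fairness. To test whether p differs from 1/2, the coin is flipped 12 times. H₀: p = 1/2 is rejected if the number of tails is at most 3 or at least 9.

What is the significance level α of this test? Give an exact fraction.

The significance level is the null-hypothesis probability of the rejection region {≤3} ∪ {≥9}.
Each tail has probability (1 + 12 + 66 + 220)/4096; doubling gives α = 598/4096 = 299/2048.

299/2048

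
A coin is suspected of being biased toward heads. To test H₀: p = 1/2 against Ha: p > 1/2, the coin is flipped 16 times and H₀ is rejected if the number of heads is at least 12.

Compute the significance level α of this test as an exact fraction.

Under H₀, K ~ Binomial(16, 1/2), and α = P(K ≥ 12).
That's C(16,12) + C(16,13) + C(16,14) + C(16,15) + C(16,16) over 2^16, i.e. (1820 + 560 + 120 + 16 + 1)/65536 = 2517/65536.

2517/65536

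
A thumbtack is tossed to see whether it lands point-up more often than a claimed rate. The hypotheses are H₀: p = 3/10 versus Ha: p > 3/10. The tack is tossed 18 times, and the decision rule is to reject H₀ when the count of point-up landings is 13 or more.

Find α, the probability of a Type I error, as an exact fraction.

α = P(reject H₀ | H₀ true) = P(S ≥ 13 | p = 3/10), with S ~ Binomial(18, 3/10).
Adding the binomial terms for j = 13 through 18 with p = 3/10 yields 33635315945421/125000000000000000.

33635315945421/125000000000000000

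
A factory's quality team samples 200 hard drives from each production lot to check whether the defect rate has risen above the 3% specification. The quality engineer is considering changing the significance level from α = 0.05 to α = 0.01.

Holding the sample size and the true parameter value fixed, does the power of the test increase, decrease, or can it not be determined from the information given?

It decreases.

Lowering α raises the bar for rejection; under Ha, the test now fails to reject on outcomes it previously would have rejected.
Since power = 1 − β and β increases, power decreases.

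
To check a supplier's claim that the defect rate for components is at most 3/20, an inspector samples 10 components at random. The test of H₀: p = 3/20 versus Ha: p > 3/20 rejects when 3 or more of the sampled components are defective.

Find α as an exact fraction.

The significance level is the probability, assuming p = 3/20, of seeing 3 or more defectives in 10 draws.
Via the complement, α = 1 − Σ_{j=0}^{2} C(10,j)(3/20)^j(17/20)^{10-j} = 460297010259/2560000000000.

460297010259/2560000000000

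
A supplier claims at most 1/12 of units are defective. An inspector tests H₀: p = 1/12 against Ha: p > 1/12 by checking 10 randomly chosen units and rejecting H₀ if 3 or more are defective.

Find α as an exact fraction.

229526089/5159780352

α = P(reject H₀ | H₀ true) = P(S ≥ 3 | p = 1/12), S ~ Binomial(10, 1/12).
Via the complement, α = 1 − Σ_{j=0}^{2} C(10,j)(1/12)^j(11/12)^{10-j} = 229526089/5159780352.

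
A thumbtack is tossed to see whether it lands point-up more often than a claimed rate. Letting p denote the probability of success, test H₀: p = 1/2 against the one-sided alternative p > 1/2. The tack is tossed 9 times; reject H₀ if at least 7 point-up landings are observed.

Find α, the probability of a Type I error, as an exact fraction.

23/256

α = P(reject H₀ | H₀ true) = P(X ≥ 7 | p = 1/2), with X ~ Binomial(9, 1/2).
Summing the upper tail: (36 + 9 + 1) / 2^9 = 46/512 = 23/256.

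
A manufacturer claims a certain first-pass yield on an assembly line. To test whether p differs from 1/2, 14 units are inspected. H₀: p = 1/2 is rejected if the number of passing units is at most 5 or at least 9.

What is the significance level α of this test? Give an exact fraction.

Under H₀, Y ~ Binomial(14, 1/2); α is the probability of landing in either tail, P(Y ≤ 5) + P(Y ≥ 9).
The two tails are symmetric, so α = 2·(1 + 14 + 91 + 364 + 1001 + 2002)/2^14 = 6946/16384 = 3473/8192.

3473/8192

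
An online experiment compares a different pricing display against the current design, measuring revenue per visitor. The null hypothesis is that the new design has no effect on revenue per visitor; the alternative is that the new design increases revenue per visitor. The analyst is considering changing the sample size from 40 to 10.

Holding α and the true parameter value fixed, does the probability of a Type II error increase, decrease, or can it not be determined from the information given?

It increases.

Reducing n widens both sampling distributions, so the test has less ability to distinguish Ha from H₀.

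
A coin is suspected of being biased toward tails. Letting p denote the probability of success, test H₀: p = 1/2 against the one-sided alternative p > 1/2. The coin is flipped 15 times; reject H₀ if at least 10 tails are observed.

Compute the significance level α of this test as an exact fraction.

Under H₀, X ~ Binomial(15, 1/2), and α = P(X ≥ 10).
P(X ≥ 10) = [C(15,10) + C(15,11) + C(15,12) + C(15,13) + C(15,14) + C(15,15)] / 2^15 = (3003 + 1365 + 455 + 105 + 15 + 1) / 32768 = 4944/32768 = 309/2048.

309/2048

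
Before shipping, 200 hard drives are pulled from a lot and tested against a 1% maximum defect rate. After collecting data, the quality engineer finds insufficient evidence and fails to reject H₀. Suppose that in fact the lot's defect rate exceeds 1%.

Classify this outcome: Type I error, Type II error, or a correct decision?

The conventional null hypothesis here is that the lot's defect rate is 1% (within specification).
H₀ was not rejected, but H₀ is actually false.
Failing to reject a false null hypothesis is a Type II error (false negative).

Type II error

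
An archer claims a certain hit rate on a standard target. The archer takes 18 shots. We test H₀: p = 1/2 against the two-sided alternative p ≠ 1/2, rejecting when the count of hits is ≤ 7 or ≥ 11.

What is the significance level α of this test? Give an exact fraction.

α = P(Y ≤ 7 or Y ≥ 11 | p = 1/2), Y ~ Binomial(18, 1/2).
The two tails are symmetric, so α = 2·(1 + 18 + 153 + 816 + 3060 + 8568 + 18564 + 31824)/2^18 = 126008/262144 = 15751/32768.

15751/32768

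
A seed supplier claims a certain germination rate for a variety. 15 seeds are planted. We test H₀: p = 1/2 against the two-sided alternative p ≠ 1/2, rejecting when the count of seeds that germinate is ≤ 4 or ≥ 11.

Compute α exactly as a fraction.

1941/16384

α = P(K ≤ 4 or K ≥ 11 | p = 1/2), K ~ Binomial(15, 1/2).
Each tail has probability (1 + 15 + 105 + 455 + 1365)/32768; doubling gives α = 3882/32768 = 1941/16384.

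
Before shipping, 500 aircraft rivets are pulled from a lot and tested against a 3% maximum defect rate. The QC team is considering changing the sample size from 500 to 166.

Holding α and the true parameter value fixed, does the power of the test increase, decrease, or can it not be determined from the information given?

With less data the test statistic is noisier; under Ha, more outcomes land inside the acceptance region.
Since power = 1 − β and β increases, power decreases.

It decreases.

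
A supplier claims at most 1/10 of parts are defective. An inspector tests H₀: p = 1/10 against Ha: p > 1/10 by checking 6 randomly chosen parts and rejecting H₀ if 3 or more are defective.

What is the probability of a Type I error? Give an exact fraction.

The significance level is the probability, assuming p = 1/10, of seeing 3 or more defectives in 6 draws.
α = 1 − P(Y ≤ 2) = 1 − 19683/20000 = 317/20000.

317/20000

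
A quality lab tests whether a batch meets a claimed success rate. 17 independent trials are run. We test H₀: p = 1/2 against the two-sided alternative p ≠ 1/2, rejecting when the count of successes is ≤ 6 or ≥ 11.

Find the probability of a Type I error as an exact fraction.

α = P(Y ≤ 6 or Y ≥ 11 | p = 1/2), Y ~ Binomial(17, 1/2).
Each tail has probability (1 + 17 + 136 + 680 + 2380 + 6188 + 12376)/131072; doubling gives α = 43556/131072 = 10889/32768.

10889/32768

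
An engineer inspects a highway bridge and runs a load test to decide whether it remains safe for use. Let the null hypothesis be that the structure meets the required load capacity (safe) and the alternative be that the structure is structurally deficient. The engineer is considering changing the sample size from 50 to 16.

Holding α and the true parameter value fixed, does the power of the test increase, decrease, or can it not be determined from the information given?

A smaller sample increases the standard error, so the sampling distributions under H₀ and Ha overlap more.
Since power = 1 − β and β increases, power decreases.

It decreases.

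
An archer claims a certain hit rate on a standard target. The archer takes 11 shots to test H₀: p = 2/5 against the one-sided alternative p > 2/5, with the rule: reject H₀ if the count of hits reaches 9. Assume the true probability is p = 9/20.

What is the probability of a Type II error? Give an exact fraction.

8070737386943/8192000000000

Under the alternative p = 9/20, K ~ Binomial(11, 9/20); β is the probability the test does not reject, P(K < 9).
Summing C(11,j)·(9/20)^j·(11/20)^{11-j} for j = 0..8 gives 8070737386943/8192000000000.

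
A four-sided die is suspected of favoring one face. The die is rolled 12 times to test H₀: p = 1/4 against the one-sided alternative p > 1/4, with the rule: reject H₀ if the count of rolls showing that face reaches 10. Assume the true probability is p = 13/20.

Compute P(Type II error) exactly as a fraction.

695265215827749/819200000000000

A Type II error is failing to reject when Ha holds: with p = 13/20, β = P(Y ≤ 9).
Equivalently, β = 1 − P(Y ≥ 10) = 695265215827749/819200000000000.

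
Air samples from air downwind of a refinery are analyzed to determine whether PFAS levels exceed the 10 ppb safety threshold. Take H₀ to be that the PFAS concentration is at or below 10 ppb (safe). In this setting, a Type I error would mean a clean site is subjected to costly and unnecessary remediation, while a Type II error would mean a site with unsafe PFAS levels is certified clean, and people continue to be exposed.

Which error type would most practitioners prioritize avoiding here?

Type II error

The Type II consequence (a site with unsafe PFAS levels is certified clean, and people continue to be exposed) is more severe than the Type I consequence (a clean site is subjected to costly and unnecessary remediation).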